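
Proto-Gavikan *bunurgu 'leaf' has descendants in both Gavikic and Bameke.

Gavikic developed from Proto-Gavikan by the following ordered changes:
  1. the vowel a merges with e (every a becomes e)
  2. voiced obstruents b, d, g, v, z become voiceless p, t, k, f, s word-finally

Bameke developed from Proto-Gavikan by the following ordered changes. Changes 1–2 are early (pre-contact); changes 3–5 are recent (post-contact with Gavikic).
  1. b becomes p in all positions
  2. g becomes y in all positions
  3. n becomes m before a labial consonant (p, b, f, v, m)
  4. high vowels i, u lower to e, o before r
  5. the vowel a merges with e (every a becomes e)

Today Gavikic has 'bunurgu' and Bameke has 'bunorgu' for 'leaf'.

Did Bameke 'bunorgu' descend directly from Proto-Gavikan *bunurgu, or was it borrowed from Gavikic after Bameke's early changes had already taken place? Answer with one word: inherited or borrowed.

If inherited, *bunurgu would pass through all of Bameke's changes:
Bameke: *bunurgu > punurgu > punuryu > punoryu  (by unconditioned shift, unconditioned shift, pre-rhotic lowering)
If borrowed from Gavikic 'bunurgu' after the early changes, it would undergo only the recent ones:
  rule 3 (nasal place assimilation): no change (bunurgu)
  rule 4 (pre-rhotic lowering): bunurgu → bunorgu
  rule 5 (vowel merger): no change (bunorgu)
  ⇒ as a loan: bunorgu
Bameke 'bunorgu' matches the loan outcome 'bunorgu', not the inherited 'punoryu' — it skipped the early Bameke changes, so it was borrowed from Gavikic.

borrowed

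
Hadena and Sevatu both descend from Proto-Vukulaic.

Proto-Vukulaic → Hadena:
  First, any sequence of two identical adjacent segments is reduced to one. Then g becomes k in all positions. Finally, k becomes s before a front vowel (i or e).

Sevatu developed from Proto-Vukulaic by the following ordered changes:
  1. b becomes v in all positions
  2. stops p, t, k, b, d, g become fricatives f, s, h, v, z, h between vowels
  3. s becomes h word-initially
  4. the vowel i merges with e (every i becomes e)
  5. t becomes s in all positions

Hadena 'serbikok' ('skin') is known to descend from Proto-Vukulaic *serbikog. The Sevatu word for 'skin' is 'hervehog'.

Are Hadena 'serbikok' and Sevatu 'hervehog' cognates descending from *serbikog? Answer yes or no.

yes

Derive the expected Sevatu reflex of *serbikog:
Sevatu: *serbikog > servikog > servihog > hervihog > hervehog  (by unconditioned shift, intervocalic lenition, debuccalisation, vowel merger)
Sevatu 'hervehog' matches the regular reflex exactly, so the pair is cognate.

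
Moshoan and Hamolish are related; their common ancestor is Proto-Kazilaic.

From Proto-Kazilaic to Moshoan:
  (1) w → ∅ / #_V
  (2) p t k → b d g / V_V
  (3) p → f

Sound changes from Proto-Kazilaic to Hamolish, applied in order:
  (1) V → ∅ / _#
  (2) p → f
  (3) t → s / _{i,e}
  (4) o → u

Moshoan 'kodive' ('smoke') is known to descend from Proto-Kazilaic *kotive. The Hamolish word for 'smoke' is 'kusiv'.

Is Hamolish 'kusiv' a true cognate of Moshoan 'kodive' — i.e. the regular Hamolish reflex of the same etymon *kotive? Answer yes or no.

yes

Derive the expected Hamolish reflex of *kotive:
Hamolish: *kotive
  kotive → kotiv   [apocope]
  kotiv (rule 2 does not apply)
  kotiv → kosiv   [palatalisation]
  kosiv → kusiv   [vowel merger]
  giving Hamolish kusiv.
Hamolish 'kusiv' matches the regular reflex exactly, so the pair is cognate.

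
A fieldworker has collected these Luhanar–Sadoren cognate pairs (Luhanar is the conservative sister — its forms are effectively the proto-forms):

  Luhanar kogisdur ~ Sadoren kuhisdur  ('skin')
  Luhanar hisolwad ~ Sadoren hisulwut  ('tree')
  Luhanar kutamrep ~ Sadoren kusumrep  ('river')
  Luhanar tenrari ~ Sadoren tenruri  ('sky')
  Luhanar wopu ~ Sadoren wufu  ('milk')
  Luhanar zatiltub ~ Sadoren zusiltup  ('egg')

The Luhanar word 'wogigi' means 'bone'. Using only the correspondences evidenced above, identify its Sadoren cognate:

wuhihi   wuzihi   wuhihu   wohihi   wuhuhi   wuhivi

kogisdur ~ kuhisdur, hisolwad ~ hisulwut — Luhanar o corresponds to Sadoren u after a consonant, before a consonant other than r, m, n, p, b, f, v.
kogisdur ~ kuhisdur — Luhanar g corresponds to Sadoren h between vowels (before a front vowel).
Applying these to Luhanar 'wogigi':
  wogigi → wugigi   (o→u after a consonant, before a consonant other than r, m, n, p, b, f, v)
  wugigi → wuhigi   (g→h between vowels (before a front vowel))
  wuhigi → wuhihi   (g→h between vowels (before a front vowel))
So the Sadoren cognate is 'wuhihi'.

wuhihi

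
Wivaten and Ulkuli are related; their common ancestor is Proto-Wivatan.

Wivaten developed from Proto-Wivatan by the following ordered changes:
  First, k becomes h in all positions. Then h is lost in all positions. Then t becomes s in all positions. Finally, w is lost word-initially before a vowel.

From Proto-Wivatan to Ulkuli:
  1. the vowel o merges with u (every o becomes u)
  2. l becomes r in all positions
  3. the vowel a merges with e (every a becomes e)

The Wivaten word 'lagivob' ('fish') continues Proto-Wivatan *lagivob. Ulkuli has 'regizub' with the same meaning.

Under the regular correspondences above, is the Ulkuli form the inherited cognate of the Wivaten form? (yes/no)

Derive the expected Ulkuli reflex of *lagivob:
Ulkuli: *lagivob > lagivub > ragivub > regivub  (by vowel merger, unconditioned shift, vowel merger)
The regular Ulkuli reflex would be 'regivub', but the attested form is 'regizub'. The correspondence is irregular, so they are not cognates (the Ulkuli form has a different source).

no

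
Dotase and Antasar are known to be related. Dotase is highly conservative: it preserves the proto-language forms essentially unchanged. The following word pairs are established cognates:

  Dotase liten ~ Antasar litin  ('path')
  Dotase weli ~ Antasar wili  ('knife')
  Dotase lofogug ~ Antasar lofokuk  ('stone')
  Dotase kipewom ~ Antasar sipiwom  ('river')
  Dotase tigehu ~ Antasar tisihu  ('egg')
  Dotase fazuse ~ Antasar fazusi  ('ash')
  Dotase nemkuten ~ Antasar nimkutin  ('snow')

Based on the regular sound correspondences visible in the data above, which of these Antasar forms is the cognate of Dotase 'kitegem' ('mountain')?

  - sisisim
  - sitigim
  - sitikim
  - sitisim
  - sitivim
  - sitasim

sitisim

kipewom ~ sipiwom — Dotase k corresponds to Antasar s word-initially before a front vowel.
weli ~ wili, kipewom ~ sipiwom — Dotase e corresponds to Antasar i after a consonant, before a consonant other than r, m, n, p, b, f, v.
tigehu ~ tisihu — Dotase g corresponds to Antasar s between vowels (before a front vowel).
nemkuten ~ nimkutin — Dotase e corresponds to Antasar i after a consonant, before a nasal.
Applying these to Dotase 'kitegem':
  kitegem → sitegem   (k→s word-initially before a front vowel)
  sitegem → sitigem   (e→i after a consonant, before a consonant other than r, m, n, p, b, f, v)
  sitigem → sitisem   (g→s between vowels (before a front vowel))
  sitisem → sitisim   (e→i after a consonant, before a nasal)
So the Antasar cognate is 'sitisim'.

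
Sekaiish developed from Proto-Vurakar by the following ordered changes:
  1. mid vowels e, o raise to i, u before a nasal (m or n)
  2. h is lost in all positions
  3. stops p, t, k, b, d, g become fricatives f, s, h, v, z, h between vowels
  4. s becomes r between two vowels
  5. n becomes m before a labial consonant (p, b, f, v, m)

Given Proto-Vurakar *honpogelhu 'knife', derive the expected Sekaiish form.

Sekaiish: *honpogelhu
  honpogelhu → hunpogelhu   [pre-nasal raising]
  hunpogelhu → unpogelu   [h-loss]
  unpogelu → unpohelu   [intervocalic lenition]
  unpohelu (rule 4 does not apply)
  unpohelu → umpohelu   [nasal place assimilation]
  giving Sekaiish umpohelu.

umpohelu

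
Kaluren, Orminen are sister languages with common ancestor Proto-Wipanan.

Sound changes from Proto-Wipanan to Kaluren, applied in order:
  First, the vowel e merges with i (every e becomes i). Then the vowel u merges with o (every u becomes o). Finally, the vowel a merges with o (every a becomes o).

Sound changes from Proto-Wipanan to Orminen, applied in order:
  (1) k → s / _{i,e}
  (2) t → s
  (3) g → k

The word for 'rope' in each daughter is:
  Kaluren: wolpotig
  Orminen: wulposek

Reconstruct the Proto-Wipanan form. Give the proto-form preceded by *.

Position 6: Kaluren has t, Orminen has s. Kaluren preserves t here (none of its changes turn any other segment into t), so the proto-segment is *t.
Position 2: Kaluren has o, Orminen has u. Orminen preserves u here (none of its changes turn any other segment into u), so the proto-segment is *u.
Position 7: Kaluren has i, Orminen has e. Orminen preserves e here (none of its changes turn any other segment into e), so the proto-segment is *e.
Verify the candidate proto-form against each daughter:
Kaluren: *wulpoteg > wulpotig > wolpotig  (by vowel merger, vowel merger)
Orminen: *wulpoteg
  wulpoteg (rule 1 does not apply)
  wulpoteg → wulposeg   [unconditioned shift]
  wulposeg → wulposek   [unconditioned shift]
  giving Orminen wulposek.
*wulpoteg is the unique common source.

*wulpoteg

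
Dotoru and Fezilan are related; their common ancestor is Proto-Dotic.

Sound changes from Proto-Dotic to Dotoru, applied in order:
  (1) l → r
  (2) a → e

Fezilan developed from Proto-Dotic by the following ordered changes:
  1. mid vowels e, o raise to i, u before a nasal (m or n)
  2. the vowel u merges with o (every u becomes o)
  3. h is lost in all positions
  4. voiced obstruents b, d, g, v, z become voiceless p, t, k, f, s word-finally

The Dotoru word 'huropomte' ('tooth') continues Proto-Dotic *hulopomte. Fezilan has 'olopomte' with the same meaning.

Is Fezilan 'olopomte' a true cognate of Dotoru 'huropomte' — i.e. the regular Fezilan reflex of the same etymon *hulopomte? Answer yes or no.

yes

Derive the expected Fezilan reflex of *hulopomte:
Fezilan: *hulopomte > hulopumte > holopomte > olopomte  (by pre-nasal raising, vowel merger, h-loss)
Fezilan 'olopomte' matches the regular reflex exactly, so the pair is cognate.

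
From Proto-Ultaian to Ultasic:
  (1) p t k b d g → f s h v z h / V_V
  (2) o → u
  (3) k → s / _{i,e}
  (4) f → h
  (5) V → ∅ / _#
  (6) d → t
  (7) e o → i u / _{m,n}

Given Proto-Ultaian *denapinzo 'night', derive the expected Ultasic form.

Ultasic: *denapinzo > denafinzo > denafinzu > denahinzu > denahinz > tenahinz > tinahinz  (by intervocalic lenition, vowel merger, unconditioned shift, apocope, unconditioned shift, pre-nasal raising)

tinahinz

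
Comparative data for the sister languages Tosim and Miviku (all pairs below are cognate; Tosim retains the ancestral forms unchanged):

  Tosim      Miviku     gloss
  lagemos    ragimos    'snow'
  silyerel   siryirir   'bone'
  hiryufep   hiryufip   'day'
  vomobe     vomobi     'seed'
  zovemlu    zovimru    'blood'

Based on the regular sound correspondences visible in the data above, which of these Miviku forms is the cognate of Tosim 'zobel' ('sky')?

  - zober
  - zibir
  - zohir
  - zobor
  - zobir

silyerel ~ siryirir — Tosim e corresponds to Miviku i after a consonant, before a consonant other than r, m, n, p, b, f, v.
silyerel ~ siryirir — Tosim l corresponds to Miviku r word-finally.
Applying these to Tosim 'zobel':
  zobel → zobil   (e→i after a consonant, before a consonant other than r, m, n, p, b, f, v)
  zobil → zobir   (l→r word-finally)
So the Miviku cognate is 'zobir'.

zobir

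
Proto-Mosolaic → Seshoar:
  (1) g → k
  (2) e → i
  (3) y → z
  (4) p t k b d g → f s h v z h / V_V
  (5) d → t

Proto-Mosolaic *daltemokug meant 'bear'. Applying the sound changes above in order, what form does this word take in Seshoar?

Seshoar: start from *daltemokug.
  rule 1 (unconditioned shift): daltemokug → daltemokuk
  rule 2 (vowel merger): daltemokuk → daltimokuk
  rule 3: no change — daltimokuk
  rule 4 (intervocalic lenition): daltimokuk → daltimohuk
  rule 5 (unconditioned shift): daltimohuk → taltimohuk
  ⇒ Seshoar taltimohuk

taltimohuk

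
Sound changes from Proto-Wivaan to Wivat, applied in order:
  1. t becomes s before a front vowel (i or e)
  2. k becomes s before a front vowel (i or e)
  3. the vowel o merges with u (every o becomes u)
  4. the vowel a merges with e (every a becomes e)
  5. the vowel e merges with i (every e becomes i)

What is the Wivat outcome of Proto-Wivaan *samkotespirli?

Wivat: *samkotespirli > samkosespirli > samkusespirli > semkusespirli > simkusispirli  (by palatalisation, vowel merger, vowel merger, vowel merger)

simkusispirli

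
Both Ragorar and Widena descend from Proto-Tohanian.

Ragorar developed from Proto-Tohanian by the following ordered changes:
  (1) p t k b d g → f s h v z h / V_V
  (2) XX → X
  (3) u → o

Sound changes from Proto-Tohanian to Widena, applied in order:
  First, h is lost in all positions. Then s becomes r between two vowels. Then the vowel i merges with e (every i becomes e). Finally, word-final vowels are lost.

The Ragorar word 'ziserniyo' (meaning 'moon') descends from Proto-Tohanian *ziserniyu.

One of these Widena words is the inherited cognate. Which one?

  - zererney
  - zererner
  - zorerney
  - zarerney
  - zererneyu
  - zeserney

zererney

Widena: *ziserniyu > zirerniyu > zererneyu > zererney  (by rhotacism, vowel merger, apocope)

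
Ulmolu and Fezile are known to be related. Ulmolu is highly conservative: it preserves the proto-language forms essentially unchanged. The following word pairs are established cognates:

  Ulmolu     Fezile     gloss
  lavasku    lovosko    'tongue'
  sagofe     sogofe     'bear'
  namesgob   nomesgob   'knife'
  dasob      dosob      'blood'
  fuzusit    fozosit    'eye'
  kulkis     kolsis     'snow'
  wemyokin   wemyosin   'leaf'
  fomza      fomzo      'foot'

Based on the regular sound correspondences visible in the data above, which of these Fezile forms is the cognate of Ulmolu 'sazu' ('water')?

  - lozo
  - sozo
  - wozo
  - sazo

sozo

lavasku ~ lovosko, sagofe ~ sogofe — Ulmolu a corresponds to Fezile o after a consonant, before a consonant other than r, m, n, p, b, f, v.
lavasku ~ lovosko — Ulmolu u corresponds to Fezile o word-finally.
Applying these to Ulmolu 'sazu':
  sazu → sozu   (a→o after a consonant, before a consonant other than r, m, n, p, b, f, v)
  sozu → sozo   (u→o word-finally)
So the Fezile cognate is 'sozo'.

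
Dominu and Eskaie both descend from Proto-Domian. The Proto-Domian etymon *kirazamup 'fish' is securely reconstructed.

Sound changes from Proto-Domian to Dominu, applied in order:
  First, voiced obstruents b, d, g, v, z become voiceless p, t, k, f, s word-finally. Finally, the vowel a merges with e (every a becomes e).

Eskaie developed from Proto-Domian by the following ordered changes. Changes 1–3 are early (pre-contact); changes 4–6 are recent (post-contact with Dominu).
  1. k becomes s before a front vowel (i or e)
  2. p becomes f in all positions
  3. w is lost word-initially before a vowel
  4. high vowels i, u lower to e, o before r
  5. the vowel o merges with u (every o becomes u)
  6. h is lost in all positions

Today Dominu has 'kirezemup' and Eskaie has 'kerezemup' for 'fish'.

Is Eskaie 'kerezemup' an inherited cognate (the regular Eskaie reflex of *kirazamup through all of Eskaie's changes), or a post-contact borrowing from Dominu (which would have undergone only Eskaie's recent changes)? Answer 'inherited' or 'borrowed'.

borrowed

If inherited, *kirazamup would pass through all of Eskaie's changes:
Eskaie: *kirazamup > sirazamup > sirazamuf > serazamuf  (by palatalisation, unconditioned shift, pre-rhotic lowering)
If borrowed from Dominu 'kirezemup' after the early changes, it would undergo only the recent ones:
  rule 4 (pre-rhotic lowering): kirezemup → kerezemup
  rule 5 (vowel merger): no change (kerezemup)
  rule 6 (h-loss): no change (kerezemup)
  ⇒ as a loan: kerezemup
Eskaie 'kerezemup' matches the loan outcome 'kerezemup', not the inherited 'serazamuf' — it skipped the early Eskaie changes, so it was borrowed from Dominu.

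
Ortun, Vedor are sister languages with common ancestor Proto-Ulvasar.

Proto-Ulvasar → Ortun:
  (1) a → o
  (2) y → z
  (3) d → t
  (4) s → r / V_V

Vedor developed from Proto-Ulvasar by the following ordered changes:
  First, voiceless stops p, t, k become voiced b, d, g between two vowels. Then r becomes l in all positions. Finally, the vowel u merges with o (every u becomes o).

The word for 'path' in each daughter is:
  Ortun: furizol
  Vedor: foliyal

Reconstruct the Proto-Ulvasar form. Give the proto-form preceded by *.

*furiyal

Position 3: Ortun has r, Vedor has l. Taking the neighbouring segments as reconstructed: Ortun r could go back to *s or *r; Vedor l could go back to *l or *r — the one source consistent with every daughter is *r.
Position 6: Ortun has o, Vedor has a. Vedor preserves a here (none of its changes turn any other segment into a), so the proto-segment is *a.
Continuing position by position gives *furiyal; check it forward:
Ortun: *furiyal
  furiyal → furiyol   [vowel merger]
  furiyol → furizol   [unconditioned shift]
  furizol (rule 3 does not apply)
  furizol (rule 4 does not apply)
  giving Ortun furizol.
Vedor: *furiyal
  furiyal (rule 1 does not apply)
  furiyal → fuliyal   [unconditioned shift]
  fuliyal → foliyal   [vowel merger]
  giving Vedor foliyal.
Only *furiyal yields all of Ortun furizol, Vedor foliyal.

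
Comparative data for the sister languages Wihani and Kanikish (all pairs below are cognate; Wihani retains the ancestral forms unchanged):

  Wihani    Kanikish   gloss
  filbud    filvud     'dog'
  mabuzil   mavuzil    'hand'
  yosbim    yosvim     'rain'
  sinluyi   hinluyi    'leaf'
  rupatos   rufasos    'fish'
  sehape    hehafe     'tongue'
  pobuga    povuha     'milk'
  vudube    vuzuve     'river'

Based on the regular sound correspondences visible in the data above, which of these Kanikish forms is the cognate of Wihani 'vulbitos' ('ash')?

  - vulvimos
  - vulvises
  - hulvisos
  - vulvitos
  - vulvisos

yosbim ~ yosvim — Wihani b corresponds to Kanikish v after a consonant, before a front vowel.
rupatos ~ rufasos — Wihani t corresponds to Kanikish s between vowels (before a back vowel).
Applying these to Wihani 'vulbitos':
  vulbitos → vulvitos   (b→v after a consonant, before a front vowel)
  vulvitos → vulvisos   (t→s between vowels (before a back vowel))
So the Kanikish cognate is 'vulvisos'.

vulvisos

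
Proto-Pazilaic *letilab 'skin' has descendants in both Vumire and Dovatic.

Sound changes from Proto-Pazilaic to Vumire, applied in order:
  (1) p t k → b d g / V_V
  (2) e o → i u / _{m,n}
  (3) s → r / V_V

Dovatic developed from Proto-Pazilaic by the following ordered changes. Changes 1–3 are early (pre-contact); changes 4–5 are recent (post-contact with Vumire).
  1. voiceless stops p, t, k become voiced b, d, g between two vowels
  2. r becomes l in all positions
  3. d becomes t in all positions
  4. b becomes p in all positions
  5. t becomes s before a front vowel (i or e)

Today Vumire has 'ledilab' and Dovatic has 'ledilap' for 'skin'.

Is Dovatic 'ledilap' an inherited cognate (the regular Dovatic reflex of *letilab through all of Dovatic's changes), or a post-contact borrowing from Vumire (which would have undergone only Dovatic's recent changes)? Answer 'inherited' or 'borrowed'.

borrowed

If inherited, *letilab would pass through all of Dovatic's changes:
Dovatic: *letilab > ledilab > letilab > letilap > lesilap  (by intervocalic voicing, unconditioned shift, unconditioned shift, palatalisation)
If borrowed from Vumire 'ledilab' after the early changes, it would undergo only the recent ones:
  rule 4 (unconditioned shift): ledilab → ledilap
  rule 5 (palatalisation): no change (ledilap)
  ⇒ as a loan: ledilap
Dovatic 'ledilap' matches the loan outcome 'ledilap', not the inherited 'lesilap' — it skipped the early Dovatic changes, so it was borrowed from Vumire.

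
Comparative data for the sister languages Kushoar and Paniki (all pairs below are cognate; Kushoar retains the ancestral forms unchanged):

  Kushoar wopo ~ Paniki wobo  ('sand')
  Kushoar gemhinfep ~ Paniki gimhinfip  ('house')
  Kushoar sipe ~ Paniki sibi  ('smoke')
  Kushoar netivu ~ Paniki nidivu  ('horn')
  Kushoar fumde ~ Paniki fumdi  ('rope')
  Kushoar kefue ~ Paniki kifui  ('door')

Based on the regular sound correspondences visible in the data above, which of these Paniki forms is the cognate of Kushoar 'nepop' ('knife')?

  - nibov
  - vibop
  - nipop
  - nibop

gemhinfep ~ gimhinfip — Kushoar e corresponds to Paniki i after a consonant, before a labial obstruent.
wopo ~ wobo — Kushoar p corresponds to Paniki b between vowels (before a back vowel).
Applying these to Kushoar 'nepop':
  nepop → nipop   (e→i after a consonant, before a labial obstruent)
  nipop → nibop   (p→b between vowels (before a back vowel))
So the Paniki cognate is 'nibop'.

nibop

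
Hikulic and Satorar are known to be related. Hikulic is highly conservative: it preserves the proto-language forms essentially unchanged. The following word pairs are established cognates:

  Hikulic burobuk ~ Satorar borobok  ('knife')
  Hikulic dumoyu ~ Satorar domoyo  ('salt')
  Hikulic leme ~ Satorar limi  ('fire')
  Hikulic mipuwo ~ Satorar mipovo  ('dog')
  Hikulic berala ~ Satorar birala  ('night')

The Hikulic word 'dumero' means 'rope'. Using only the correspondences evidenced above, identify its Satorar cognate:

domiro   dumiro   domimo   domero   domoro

domiro

dumoyu ~ domoyo — Hikulic u corresponds to Satorar o after a consonant, before a nasal.
berala ~ birala — Hikulic e corresponds to Satorar i after a consonant, before r.
Applying these to Hikulic 'dumero':
  dumero → domero   (u→o after a consonant, before a nasal)
  domero → domiro   (e→i after a consonant, before r)
So the Satorar cognate is 'domiro'.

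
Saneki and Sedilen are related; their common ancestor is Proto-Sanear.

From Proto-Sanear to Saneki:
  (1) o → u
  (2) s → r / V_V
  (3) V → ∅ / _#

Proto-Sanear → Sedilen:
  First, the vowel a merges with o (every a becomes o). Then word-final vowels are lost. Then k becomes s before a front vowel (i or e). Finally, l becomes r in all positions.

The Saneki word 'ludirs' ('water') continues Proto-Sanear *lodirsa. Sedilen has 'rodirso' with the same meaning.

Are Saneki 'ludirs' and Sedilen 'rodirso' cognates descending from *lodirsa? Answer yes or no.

Derive the expected Sedilen reflex of *lodirsa:
Sedilen: *lodirsa
  lodirsa → lodirso   [vowel merger]
  lodirso → lodirs   [apocope]
  lodirs (rule 3 does not apply)
  lodirs → rodirs   [unconditioned shift]
  giving Sedilen rodirs.
The regular Sedilen reflex would be 'rodirs', but the attested form is 'rodirso'. The correspondence is irregular, so they are not cognates (the Sedilen form has a different source).

no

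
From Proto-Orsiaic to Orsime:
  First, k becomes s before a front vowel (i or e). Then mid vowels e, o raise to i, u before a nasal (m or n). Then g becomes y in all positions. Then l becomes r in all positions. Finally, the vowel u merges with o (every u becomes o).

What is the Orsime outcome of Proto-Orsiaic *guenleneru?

yoinrinero

Orsime: *guenleneru
  guenleneru (rule 1 does not apply)
  guenleneru → guinlineru   [pre-nasal raising]
  guinlineru → yuinlineru   [unconditioned shift]
  yuinlineru → yuinrineru   [unconditioned shift]
  yuinrineru → yoinrinero   [vowel merger]
  giving Orsime yoinrinero.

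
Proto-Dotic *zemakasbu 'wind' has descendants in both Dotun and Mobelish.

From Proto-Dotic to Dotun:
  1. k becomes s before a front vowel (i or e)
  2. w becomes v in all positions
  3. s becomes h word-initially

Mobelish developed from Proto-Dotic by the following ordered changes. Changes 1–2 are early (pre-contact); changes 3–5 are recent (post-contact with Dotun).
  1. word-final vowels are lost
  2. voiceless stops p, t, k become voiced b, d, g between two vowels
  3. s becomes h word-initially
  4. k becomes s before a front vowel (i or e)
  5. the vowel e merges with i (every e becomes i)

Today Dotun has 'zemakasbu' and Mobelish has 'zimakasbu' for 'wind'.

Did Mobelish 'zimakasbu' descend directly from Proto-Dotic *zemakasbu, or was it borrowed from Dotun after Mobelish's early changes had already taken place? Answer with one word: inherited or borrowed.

If inherited, *zemakasbu would pass through all of Mobelish's changes:
Mobelish: start from *zemakasbu.
  rule 1 (apocope): zemakasbu → zemakasb
  rule 2 (intervocalic voicing): zemakasb → zemagasb
  rule 3: no change — zemagasb
  rule 4: no change — zemagasb
  rule 5 (vowel merger): zemagasb → zimagasb
  ⇒ Mobelish zimagasb
If borrowed from Dotun 'zemakasbu' after the early changes, it would undergo only the recent ones:
  rule 3 (debuccalisation): no change (zemakasbu)
  rule 4 (palatalisation): no change (zemakasbu)
  rule 5 (vowel merger): zemakasbu → zimakasbu
  ⇒ as a loan: zimakasbu
Mobelish 'zimakasbu' matches the loan outcome 'zimakasbu', not the inherited 'zimagasb' — it skipped the early Mobelish changes, so it was borrowed from Dotun.

borrowed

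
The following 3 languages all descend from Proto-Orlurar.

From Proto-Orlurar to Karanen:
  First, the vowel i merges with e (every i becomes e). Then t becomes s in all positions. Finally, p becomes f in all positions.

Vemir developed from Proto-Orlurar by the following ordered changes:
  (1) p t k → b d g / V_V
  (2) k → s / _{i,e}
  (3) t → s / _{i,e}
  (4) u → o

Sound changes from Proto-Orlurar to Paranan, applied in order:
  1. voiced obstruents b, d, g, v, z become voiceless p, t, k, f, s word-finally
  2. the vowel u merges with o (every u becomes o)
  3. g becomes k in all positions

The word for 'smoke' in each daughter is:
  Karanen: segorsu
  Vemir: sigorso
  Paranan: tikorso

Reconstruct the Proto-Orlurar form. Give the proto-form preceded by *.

*tigorsu

Position 3: Karanen has g, Vemir has g, Paranan has k. Karanen preserves g here (none of its changes turn any other segment into g), so the proto-segment is *g.
Position 7: Karanen has u, Vemir has o, Paranan has o. Karanen preserves u here (none of its changes turn any other segment into u), so the proto-segment is *u.
Position 2: Karanen has e, Vemir has i, Paranan has i. Vemir preserves i here (none of its changes turn any other segment into i), so the proto-segment is *i.
This points to *tigorsu. Verify forward in each daughter:
Karanen: start from *tigorsu.
  rule 1 (vowel merger): tigorsu → tegorsu
  rule 2 (unconditioned shift): tegorsu → segorsu
  rule 3: no change — segorsu
  ⇒ Karanen segorsu
Vemir: start from *tigorsu.
  rule 1: no change — tigorsu
  rule 2: no change — tigorsu
  rule 3 (palatalisation): tigorsu → sigorsu
  rule 4 (vowel merger): sigorsu → sigorso
  ⇒ Vemir sigorso
Paranan: start from *tigorsu.
  rule 1: no change — tigorsu
  rule 2 (vowel merger): tigorsu → tigorso
  rule 3 (unconditioned shift): tigorso → tikorso
  ⇒ Paranan tikorso
Only *tigorsu yields all of Karanen segorsu, Vemir sigorso, Paranan tikorso.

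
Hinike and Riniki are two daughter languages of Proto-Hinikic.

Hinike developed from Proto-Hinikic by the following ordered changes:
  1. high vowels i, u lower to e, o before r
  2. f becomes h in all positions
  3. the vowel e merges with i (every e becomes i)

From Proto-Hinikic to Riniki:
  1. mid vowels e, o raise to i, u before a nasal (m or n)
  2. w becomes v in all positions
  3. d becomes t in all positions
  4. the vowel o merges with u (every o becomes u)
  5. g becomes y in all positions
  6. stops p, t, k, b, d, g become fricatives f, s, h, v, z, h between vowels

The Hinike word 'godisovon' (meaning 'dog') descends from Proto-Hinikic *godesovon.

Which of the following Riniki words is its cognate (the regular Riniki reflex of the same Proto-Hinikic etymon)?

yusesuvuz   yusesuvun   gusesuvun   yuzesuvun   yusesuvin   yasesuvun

Riniki: start from *godesovon.
  rule 1 (pre-nasal raising): godesovon → godesovun
  rule 2: no change — godesovun
  rule 3 (unconditioned shift): godesovun → gotesovun
  rule 4 (vowel merger): gotesovun → gutesuvun
  rule 5 (unconditioned shift): gutesuvun → yutesuvun
  rule 6 (intervocalic lenition): yutesuvun → yusesuvun
  ⇒ Riniki yusesuvun
Only 'yusesuvun' matches the regular Riniki development of *godesovon.

yusesuvun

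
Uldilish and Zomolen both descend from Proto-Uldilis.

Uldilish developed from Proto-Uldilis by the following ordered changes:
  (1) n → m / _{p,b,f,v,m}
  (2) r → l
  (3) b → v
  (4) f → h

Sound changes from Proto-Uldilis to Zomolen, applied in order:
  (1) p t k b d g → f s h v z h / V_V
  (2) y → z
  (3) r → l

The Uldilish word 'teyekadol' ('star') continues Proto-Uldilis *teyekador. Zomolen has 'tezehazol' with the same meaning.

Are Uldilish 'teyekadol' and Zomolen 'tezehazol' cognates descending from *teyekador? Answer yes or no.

Derive the expected Zomolen reflex of *teyekador:
Zomolen: *teyekador
  teyekador → teyehazor   [intervocalic lenition]
  teyehazor → tezehazor   [unconditioned shift]
  tezehazor → tezehazol   [unconditioned shift]
  giving Zomolen tezehazol.
Zomolen 'tezehazol' matches the regular reflex exactly, so the pair is cognate.

yes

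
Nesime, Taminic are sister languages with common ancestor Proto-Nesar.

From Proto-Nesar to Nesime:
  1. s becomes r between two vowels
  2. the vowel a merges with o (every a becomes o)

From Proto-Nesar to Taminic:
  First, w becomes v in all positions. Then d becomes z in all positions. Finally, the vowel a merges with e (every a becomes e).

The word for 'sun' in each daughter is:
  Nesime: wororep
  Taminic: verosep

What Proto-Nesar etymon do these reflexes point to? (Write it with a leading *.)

Position 2: Nesime has o, Taminic has e. Taking the neighbouring segments as reconstructed: Nesime o could go back to *a or *o; Taminic e could go back to *a or *e — the one source consistent with every daughter is *a.
Position 1: Nesime has w, Taminic has v. Nesime preserves w here (none of its changes turn any other segment into w), so the proto-segment is *w.
Position 5: Nesime has r, Taminic has s. Taminic preserves s here (none of its changes turn any other segment into s), so the proto-segment is *s.
Verify the candidate proto-form against each daughter:
Nesime: *warosep
  warosep → warorep   [rhotacism]
  warorep → wororep   [vowel merger]
  giving Nesime wororep.
Taminic: start from *warosep.
  rule 1 (unconditioned shift): warosep → varosep
  rule 2: no change — varosep
  rule 3 (vowel merger): varosep → verosep
  ⇒ Taminic verosep
Only *warosep yields all of Nesime wororep, Taminic verosep.

*warosep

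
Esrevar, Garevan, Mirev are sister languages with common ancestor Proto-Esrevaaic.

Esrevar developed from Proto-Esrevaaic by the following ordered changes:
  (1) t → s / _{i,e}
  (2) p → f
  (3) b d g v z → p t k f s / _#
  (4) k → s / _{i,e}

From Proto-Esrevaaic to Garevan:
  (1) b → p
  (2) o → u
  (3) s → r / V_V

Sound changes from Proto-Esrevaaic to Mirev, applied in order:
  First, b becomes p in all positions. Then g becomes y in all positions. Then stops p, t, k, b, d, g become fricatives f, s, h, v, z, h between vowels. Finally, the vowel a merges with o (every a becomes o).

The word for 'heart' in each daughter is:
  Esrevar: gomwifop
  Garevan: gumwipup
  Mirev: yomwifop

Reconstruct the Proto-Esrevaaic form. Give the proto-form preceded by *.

Position 8: Esrevar has p, Garevan has p, Mirev has p. In Esrevar, p can only continue *b, so the proto-segment is *b.
Position 7: Esrevar has o, Garevan has u, Mirev has o. Esrevar preserves o here (none of its changes turn any other segment into o), so the proto-segment is *o.
Continuing position by position gives *gomwipob; check it forward:
Esrevar: *gomwipob > gomwifob > gomwifop  (by unconditioned shift, final devoicing)
Garevan: *gomwipob > gomwipop > gumwipup  (by unconditioned shift, vowel merger)
Mirev: start from *gomwipob.
  rule 1 (unconditioned shift): gomwipob → gomwipop
  rule 2 (unconditioned shift): gomwipop → yomwipop
  rule 3 (intervocalic lenition): yomwipop → yomwifop
  rule 4: no change — yomwifop
  ⇒ Mirev yomwifop
No other proto-form is consistent with every reflex, so the reconstruction is *gomwipob.

*gomwipob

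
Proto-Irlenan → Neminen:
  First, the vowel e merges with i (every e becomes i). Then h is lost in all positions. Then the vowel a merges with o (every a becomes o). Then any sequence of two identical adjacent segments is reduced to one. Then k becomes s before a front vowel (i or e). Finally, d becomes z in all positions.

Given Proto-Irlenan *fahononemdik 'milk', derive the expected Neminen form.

fononimzik

Neminen: start from *fahononemdik.
  rule 1 (vowel merger): fahononemdik → fahononimdik
  rule 2 (h-loss): fahononimdik → faononimdik
  rule 3 (vowel merger): faononimdik → foononimdik
  rule 4 (degemination): foononimdik → fononimdik
  rule 5: no change — fononimdik
  rule 6 (unconditioned shift): fononimdik → fononimzik
  ⇒ Neminen fononimzik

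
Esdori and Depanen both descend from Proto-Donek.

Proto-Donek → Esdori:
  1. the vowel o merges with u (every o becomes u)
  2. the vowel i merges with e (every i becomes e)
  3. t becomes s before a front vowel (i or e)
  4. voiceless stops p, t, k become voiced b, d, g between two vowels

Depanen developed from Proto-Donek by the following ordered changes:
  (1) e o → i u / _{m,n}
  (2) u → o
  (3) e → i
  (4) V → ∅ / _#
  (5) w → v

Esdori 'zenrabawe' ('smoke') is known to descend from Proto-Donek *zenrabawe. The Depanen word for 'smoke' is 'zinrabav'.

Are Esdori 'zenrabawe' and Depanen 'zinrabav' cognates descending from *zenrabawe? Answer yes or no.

yes

Derive the expected Depanen reflex of *zenrabawe:
Depanen: *zenrabawe > zinrabawe > zinrabawi > zinrabaw > zinrabav  (by pre-nasal raising, vowel merger, apocope, unconditioned shift)
Depanen 'zinrabav' matches the regular reflex exactly, so the pair is cognate.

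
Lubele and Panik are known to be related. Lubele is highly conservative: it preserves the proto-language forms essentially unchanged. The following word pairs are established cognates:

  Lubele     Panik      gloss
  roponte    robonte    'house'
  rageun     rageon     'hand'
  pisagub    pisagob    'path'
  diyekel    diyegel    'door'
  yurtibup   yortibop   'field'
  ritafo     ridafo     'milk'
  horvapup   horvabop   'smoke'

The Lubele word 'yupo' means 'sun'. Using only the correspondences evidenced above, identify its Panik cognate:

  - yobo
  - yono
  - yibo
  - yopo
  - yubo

yobo

yurtibup ~ yortibop, horvapup ~ horvabop — Lubele u corresponds to Panik o after a consonant, before a labial obstruent.
roponte ~ robonte — Lubele p corresponds to Panik b between vowels (before a back vowel).
Applying these to Lubele 'yupo':
  yupo → yopo   (u→o after a consonant, before a labial obstruent)
  yopo → yobo   (p→b between vowels (before a back vowel))
So the Panik cognate is 'yobo'.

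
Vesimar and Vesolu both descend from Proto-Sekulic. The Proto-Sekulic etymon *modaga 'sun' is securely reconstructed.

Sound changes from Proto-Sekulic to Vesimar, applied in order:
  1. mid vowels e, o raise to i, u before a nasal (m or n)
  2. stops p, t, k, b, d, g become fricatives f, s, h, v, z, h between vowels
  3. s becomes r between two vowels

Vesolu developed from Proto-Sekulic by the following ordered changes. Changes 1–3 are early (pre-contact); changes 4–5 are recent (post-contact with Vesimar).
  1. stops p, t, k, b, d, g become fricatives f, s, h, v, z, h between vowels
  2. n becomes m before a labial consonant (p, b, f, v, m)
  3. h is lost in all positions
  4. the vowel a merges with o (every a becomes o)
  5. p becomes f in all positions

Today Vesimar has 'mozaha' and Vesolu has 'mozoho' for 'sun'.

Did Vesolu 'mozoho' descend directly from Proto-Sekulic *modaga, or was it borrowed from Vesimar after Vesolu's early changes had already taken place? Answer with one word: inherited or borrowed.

If inherited, *modaga would pass through all of Vesolu's changes:
Vesolu: start from *modaga.
  rule 1 (intervocalic lenition): modaga → mozaha
  rule 2: no change — mozaha
  rule 3 (h-loss): mozaha → mozaa
  rule 4 (vowel merger): mozaa → mozoo
  rule 5: no change — mozoo
  ⇒ Vesolu mozoo
If borrowed from Vesimar 'mozaha' after the early changes, it would undergo only the recent ones:
  rule 4 (vowel merger): mozaha → mozoho
  rule 5 (unconditioned shift): no change (mozoho)
  ⇒ as a loan: mozoho
Vesolu 'mozoho' matches the loan outcome 'mozoho', not the inherited 'mozoo' — it skipped the early Vesolu changes, so it was borrowed from Vesimar.

borrowed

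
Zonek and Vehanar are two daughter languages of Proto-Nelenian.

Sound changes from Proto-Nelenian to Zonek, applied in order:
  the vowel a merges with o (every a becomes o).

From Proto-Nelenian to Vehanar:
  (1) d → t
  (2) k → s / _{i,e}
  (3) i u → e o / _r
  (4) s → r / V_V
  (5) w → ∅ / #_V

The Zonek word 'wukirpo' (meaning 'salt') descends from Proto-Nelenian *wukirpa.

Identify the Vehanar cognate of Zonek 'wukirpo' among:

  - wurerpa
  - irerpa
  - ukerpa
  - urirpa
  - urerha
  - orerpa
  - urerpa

urerpa

Vehanar: *wukirpa
  wukirpa (rule 1 does not apply)
  wukirpa → wusirpa   [palatalisation]
  wusirpa → wuserpa   [pre-rhotic lowering]
  wuserpa → wurerpa   [rhotacism]
  wurerpa → urerpa   [glide loss]
  giving Vehanar urerpa.
Among the options, 'urerpa' alone shows every Vehanar change applied in order.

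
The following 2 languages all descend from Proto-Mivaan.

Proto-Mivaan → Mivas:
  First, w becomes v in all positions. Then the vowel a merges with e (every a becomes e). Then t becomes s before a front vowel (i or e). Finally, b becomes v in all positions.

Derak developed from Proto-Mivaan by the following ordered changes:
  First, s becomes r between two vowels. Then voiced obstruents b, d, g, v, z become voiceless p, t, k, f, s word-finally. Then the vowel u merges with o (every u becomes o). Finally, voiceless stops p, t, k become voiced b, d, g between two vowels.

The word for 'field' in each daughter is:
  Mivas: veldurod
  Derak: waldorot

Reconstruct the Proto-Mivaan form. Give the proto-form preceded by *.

*waldurod

Position 8: Mivas has d, Derak has t. Mivas preserves d here (none of its changes turn any other segment into d), so the proto-segment is *d.
Position 2: Mivas has e, Derak has a. Derak preserves a here (none of its changes turn any other segment into a), so the proto-segment is *a.
Continuing position by position gives *waldurod; check it forward:
Mivas: *waldurod > valdurod > veldurod  (by unconditioned shift, vowel merger)
Derak: *waldurod > waldurot > waldorot  (by final devoicing, vowel merger)
*waldurod is the unique common source.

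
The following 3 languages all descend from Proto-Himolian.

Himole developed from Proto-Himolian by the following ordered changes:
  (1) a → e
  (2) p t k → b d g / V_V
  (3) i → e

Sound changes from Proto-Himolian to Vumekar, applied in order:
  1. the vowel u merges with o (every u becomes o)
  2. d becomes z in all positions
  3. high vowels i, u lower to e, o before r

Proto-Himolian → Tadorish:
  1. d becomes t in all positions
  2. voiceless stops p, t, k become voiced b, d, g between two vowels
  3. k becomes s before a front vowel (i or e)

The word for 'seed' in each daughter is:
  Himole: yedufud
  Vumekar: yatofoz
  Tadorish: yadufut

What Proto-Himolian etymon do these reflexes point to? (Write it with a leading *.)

Position 2: Himole has e, Vumekar has a, Tadorish has a. Vumekar preserves a here (none of its changes turn any other segment into a), so the proto-segment is *a.
Position 7: Himole has d, Vumekar has z, Tadorish has t. Taking the neighbouring segments as reconstructed: Himole d can only go back to *d; Vumekar z could go back to *d or *z; Tadorish t could go back to *t or *d — the one source consistent with every daughter is *d.
Position 3: Himole has d, Vumekar has t, Tadorish has d. Vumekar preserves t here (none of its changes turn any other segment into t), so the proto-segment is *t.
Continuing position by position gives *yatufud; check it forward:
Himole: start from *yatufud.
  rule 1 (vowel merger): yatufud → yetufud
  rule 2 (intervocalic voicing): yetufud → yedufud
  rule 3: no change — yedufud
  ⇒ Himole yedufud
Vumekar: *yatufud
  yatufud → yatofod   [vowel merger]
  yatofod → yatofoz   [unconditioned shift]
  yatofoz (rule 3 does not apply)
  giving Vumekar yatofoz.
Tadorish: *yatufud > yatufut > yadufut  (by unconditioned shift, intervocalic voicing)
No other proto-form is consistent with every reflex, so the reconstruction is *yatufud.

*yatufud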